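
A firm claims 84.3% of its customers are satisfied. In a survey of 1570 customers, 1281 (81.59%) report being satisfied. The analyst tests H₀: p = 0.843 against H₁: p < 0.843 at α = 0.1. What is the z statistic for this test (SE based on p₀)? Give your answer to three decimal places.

p̂ = 1281/1570 = 0.815924.
Standard error under H₀: √(0.843×0.157/1570) = 0.009182.
z = (0.815924 − 0.843)/0.009182 = -0.027076/0.009182 = -2.949.
p-value = P(Z < -2.949) ≈ 0.0016. With α = 0.1, reject H₀.

z = -2.949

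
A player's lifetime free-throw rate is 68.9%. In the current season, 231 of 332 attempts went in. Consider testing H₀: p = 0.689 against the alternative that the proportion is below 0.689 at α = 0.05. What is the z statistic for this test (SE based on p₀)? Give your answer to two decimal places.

z = 0.27

p̂ = 231/332 ≈ 0.6958.
Under H₀, SE = √(0.689·0.311/332) = √(0.000645419) = 0.0254.
z = (0.6958 − 0.689)/0.0254 = 0.0068/0.0254 = 0.27.
p-value = P(Z < 0.267) ≈ 0.6053; since p > α = 0.05, fail to reject H₀.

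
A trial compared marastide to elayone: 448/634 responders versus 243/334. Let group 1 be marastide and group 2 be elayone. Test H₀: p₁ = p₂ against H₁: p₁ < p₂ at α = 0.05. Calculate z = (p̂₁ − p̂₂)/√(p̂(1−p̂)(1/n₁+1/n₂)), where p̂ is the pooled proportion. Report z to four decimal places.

z = -0.6846

p̂₁ = 448/634 ≈ 0.706625, p̂₂ = 243/334 ≈ 0.727545.
Pooled p̂ = (448+243)/(634+334) = 691/968 = 0.713843.
SE = √(p̂(1−p̂)(1/n₁+1/n₂)) = √(0.713843·0.286157·0.0045713) = √(0.000933785) = 0.030558.
z = (0.706625 − 0.727545)/0.030558 = -0.020920/0.030558 = -0.6846.
p-value = P(Z < -0.685) ≈ 0.2468; since p > α = 0.05, fail to reject H₀.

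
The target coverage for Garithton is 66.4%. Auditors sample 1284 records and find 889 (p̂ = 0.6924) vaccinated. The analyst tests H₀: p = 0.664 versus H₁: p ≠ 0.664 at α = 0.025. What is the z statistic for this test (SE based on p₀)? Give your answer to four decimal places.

p̂ = 889/1284 ≈ 0.692368.
Standard error under H₀: √(0.664×0.336/1284) = 0.013182.
z = (0.692368 − 0.664)/0.013182 = 0.028368/0.013182 = 2.1520.
p-value = 2·P(Z > 2.152) ≈ 0.0314; since p > α = 0.025, fail to reject H₀.

z = 2.1520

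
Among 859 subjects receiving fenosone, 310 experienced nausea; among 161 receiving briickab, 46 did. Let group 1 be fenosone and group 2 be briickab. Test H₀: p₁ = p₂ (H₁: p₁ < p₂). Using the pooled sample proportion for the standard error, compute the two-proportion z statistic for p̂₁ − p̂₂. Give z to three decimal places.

p̂₁ = 310/859 = 0.36088, p̂₂ = 46/161 = 0.28571.
Pooled p̂ = (310+46)/(859+161) = 356/1020 = 0.34902.
SE = √(0.227205 × 0.00737532) = 0.04094.
z = (0.36088 − 0.28571)/0.04094 = 0.07517/0.04094 = 1.836.

z = 1.836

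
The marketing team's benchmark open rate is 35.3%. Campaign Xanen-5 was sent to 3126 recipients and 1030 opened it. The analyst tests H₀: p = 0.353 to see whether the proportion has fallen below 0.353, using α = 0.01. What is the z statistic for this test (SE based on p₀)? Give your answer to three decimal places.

z = -2.750

p̂ = 1030/3126 ≈ 0.32949.
Under H₀, SE = √(0.353·0.647/3126) = √(7.30617e-05) = 0.00855.
z = (0.32949 − 0.353)/0.00855 = -0.02351/0.00855 = -2.750.
p-value = P(Z < -2.750) ≈ 0.0030; since p < α = 0.01, reject H₀.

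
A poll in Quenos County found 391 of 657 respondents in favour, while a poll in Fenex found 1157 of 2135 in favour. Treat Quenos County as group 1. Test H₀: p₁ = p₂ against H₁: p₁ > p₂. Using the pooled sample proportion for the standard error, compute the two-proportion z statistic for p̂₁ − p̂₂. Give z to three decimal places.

z = 2.400

p̂₁ = 391/657 ≈ 0.59513, p̂₂ = 1157/2135 ≈ 0.54192.
Pooled p̂ = (391+1157)/(657+2135) = 1548/2792 = 0.55444.
SE = √(p̂(1−p̂)(1/n₁+1/n₂)) = √(0.55444·0.44556·0.00199045) = √(0.000491714) = 0.02217.
z = (0.59513 − 0.54192)/0.02217 = 0.05321/0.02217 = 2.400.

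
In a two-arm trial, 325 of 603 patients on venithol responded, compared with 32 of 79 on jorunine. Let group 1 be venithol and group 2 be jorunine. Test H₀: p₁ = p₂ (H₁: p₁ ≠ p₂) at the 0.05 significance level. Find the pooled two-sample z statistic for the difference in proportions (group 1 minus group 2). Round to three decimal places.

z = 2.241

p̂₁ = 325/603 = 0.53897, p̂₂ = 32/79 = 0.40506.
Pooled p̂ = (325+32)/(603+79) = 357/682 = 0.52346.
SE = √(0.24945 × 0.0143166) = 0.05976.
z = (0.53897 − 0.40506)/0.05976 = 0.13391/0.05976 = 2.241.
p-value = 2·P(Z > 2.241) ≈ 0.0250. With α = 0.05, reject H₀.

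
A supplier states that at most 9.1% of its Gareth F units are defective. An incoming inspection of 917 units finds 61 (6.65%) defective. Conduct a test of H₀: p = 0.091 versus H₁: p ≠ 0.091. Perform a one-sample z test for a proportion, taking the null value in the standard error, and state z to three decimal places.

p̂ = 61/917 ≈ 0.06652.
SE = √(p₀(1−p₀)/n) = √(0.082719/917) = 0.00950.
z = (0.06652 − 0.091)/0.00950 = -0.02448/0.00950 = -2.577.
p-value = 2·P(Z > 2.577) ≈ 0.0100.

z = -2.577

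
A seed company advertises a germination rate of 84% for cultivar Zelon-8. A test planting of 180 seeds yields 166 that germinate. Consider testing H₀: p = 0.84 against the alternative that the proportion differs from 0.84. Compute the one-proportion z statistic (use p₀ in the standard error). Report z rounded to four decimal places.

z = 3.0090

p̂ = 166/180 = 0.922222.
Standard error under H₀: √(0.84×0.16/180) = 0.027325.
z = (0.922222 − 0.84)/0.027325 = 0.082222/0.027325 = 3.0090.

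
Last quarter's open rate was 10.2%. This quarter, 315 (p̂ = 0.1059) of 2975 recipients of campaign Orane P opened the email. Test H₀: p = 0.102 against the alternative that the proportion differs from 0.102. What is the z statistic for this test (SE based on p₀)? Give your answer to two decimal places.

z = 0.70

p̂ = 315/2975 = 0.10588.
Under H₀, SE = √(0.102·0.898/2975) = √(3.07886e-05) = 0.00555.
z = (0.10588 − 0.102)/0.00555 = 0.00388/0.00555 = 0.70.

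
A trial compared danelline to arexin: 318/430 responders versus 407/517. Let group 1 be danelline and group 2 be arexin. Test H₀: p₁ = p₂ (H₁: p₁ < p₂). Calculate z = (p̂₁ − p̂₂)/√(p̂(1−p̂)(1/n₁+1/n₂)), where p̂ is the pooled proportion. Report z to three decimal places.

p̂₁ = 318/430 ≈ 0.73953, p̂₂ = 407/517 ≈ 0.78723.
Pooled p̂ = (318+407)/(430+517) = 725/947 = 0.76558.
SE = √(p̂(1−p̂)(1/n₁+1/n₂)) = √(0.76558·0.23442·0.00425982) = √(0.000764508) = 0.02765.
z = (0.73953 − 0.78723)/0.02765 = -0.04770/0.02765 = -1.725.
p-value = P(Z < -1.725) ≈ 0.0423.

z = -1.725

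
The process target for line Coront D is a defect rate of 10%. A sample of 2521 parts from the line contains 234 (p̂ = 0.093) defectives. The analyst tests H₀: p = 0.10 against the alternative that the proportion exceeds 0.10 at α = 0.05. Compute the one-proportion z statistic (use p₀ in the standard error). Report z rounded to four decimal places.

p̂ = 234/2521 ≈ 0.0928203.
SE = √(p₀(1−p₀)/n) = √(0.09/2521) = 0.0059750.
z = (0.0928203 − 0.1)/0.0059750 = -0.0071797/0.0059750 = -1.2016.
p-value = P(Z > -1.202) ≈ 0.8852, so at α = 0.05 we fail to reject H₀.

z = -1.2016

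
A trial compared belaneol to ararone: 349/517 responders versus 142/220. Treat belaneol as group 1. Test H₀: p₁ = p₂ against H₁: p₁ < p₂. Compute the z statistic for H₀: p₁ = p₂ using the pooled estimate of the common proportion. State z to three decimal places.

z = 0.780

p̂₁ = 349/517 = 0.67505, p̂₂ = 142/220 = 0.64545.
Pooled p̂ = (349+142)/(517+220) = 491/737 = 0.66621.
SE = √(0.222373 × 0.00647969) = 0.03796.
z = (0.67505 − 0.64545)/0.03796 = 0.02960/0.03796 = 0.780.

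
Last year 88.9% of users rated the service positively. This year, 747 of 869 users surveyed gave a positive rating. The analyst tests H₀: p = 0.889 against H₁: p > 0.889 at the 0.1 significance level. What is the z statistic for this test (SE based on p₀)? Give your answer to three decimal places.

p̂ = 747/869 ≈ 0.859609.
SE = √(p₀(1−p₀)/n) = √(0.098679/869) = 0.010656.
z = (0.859609 − 0.889)/0.010656 = -0.029391/0.010656 = -2.758.
p-value = P(Z > -2.758) ≈ 0.9971; since p > α = 0.1, fail to reject H₀.

z = -2.758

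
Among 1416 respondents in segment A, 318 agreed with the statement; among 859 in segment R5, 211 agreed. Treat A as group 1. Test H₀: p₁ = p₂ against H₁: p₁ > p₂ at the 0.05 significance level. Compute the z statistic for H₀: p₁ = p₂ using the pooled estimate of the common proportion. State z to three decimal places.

z = -1.153

p̂₁ = 318/1416 = 0.224576, p̂₂ = 211/859 = 0.245634.
Pooled p̂ = (318+211)/(1416+859) = 529/2275 = 0.232527.
SE = √(0.178458 × 0.00187036) = 0.018270.
z = (0.224576 − 0.245634)/0.018270 = -0.021058/0.018270 = -1.153.
p-value = P(Z > -1.153) ≈ 0.8755. With α = 0.05, fail to reject H₀.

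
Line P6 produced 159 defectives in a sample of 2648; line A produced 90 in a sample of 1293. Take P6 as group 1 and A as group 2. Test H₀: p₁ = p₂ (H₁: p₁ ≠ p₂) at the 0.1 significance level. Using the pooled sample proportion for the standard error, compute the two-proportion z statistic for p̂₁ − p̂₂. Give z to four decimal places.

z = -1.1582

p̂₁ = 159/2648 ≈ 0.0600453, p̂₂ = 90/1293 ≈ 0.0696056.
Pooled p̂ = (159+90)/(2648+1293) = 249/3941 = 0.0631819.
SE = √(p̂(1−p̂)(1/n₁+1/n₂)) = √(0.0631819·0.9368181·0.00115104) = √(6.813e-05) = 0.0082541.
z = (0.0600453 − 0.0696056)/0.0082541 = -0.0095603/0.0082541 = -1.1582.
p-value = 2·P(Z > 1.158) ≈ 0.2468. With α = 0.1, fail to reject H₀.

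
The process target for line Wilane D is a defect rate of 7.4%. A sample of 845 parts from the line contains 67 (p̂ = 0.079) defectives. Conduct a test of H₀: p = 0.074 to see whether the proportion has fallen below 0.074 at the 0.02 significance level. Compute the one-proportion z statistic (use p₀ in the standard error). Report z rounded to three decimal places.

z = 0.587

p̂ = 67/845 ≈ 0.07929.
SE = √(p₀(1−p₀)/n) = √(0.068524/845) = 0.00901.
z = (0.07929 − 0.074)/0.00901 = 0.00529/0.00901 = 0.587.
p-value = P(Z < 0.587) ≈ 0.7215, so at α = 0.02 we fail to reject H₀.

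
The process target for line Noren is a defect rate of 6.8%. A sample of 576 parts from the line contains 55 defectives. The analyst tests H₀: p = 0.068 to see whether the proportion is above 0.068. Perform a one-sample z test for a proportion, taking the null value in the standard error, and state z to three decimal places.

p̂ = 55/576 = 0.095486.
Standard error under H₀: √(0.068×0.932/576) = 0.010489.
z = (0.095486 − 0.068)/0.010489 = 0.027486/0.010489 = 2.620.

z = 2.620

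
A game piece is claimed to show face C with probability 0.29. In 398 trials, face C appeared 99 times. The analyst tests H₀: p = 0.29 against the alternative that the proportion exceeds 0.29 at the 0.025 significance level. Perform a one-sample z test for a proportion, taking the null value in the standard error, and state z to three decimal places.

p̂ = 99/398 = 0.24874.
SE = √(p₀(1−p₀)/n) = √(0.2059/398) = 0.02275.
z = (0.24874 − 0.29)/0.02275 = -0.04126/0.02275 = -1.814.
p-value = P(Z > -1.814) ≈ 0.9652, so at α = 0.025 we fail to reject H₀.

z = -1.814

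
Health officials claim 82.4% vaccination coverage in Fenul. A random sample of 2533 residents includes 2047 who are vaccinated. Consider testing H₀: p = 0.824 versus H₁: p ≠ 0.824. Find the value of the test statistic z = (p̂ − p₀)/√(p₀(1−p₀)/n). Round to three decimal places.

z = -2.097

p̂ = 2047/2533 = 0.808133.
Under H₀, SE = √(0.824·0.176/2533) = √(5.72538e-05) = 0.007567.
z = (0.808133 − 0.824)/0.007567 = -0.015867/0.007567 = -2.097.
Two-sided p-value ≈ 2·Φ(−2.097) = 0.0360.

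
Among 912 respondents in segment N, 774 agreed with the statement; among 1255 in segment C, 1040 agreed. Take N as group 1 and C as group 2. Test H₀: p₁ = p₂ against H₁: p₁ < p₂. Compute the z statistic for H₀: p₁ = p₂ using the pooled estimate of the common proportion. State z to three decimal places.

z = 1.245

p̂₁ = 774/912 = 0.848684, p̂₂ = 1040/1255 = 0.828685.
Pooled p̂ = (774+1040)/(912+1255) = 1814/2167 = 0.837102.
SE = √(0.136362 × 0.0018933) = 0.016068.
z = (0.848684 − 0.828685)/0.016068 = 0.019999/0.016068 = 1.245.
p-value = P(Z < 1.245) ≈ 0.8934.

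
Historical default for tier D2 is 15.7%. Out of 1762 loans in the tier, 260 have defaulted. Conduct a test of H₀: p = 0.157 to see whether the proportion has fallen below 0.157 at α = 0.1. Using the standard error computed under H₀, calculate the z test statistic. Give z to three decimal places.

p̂ = 260/1762 = 0.14756.
Under H₀, SE = √(0.157·0.843/1762) = √(7.51141e-05) = 0.00867.
z = (0.14756 − 0.157)/0.00867 = -0.00944/0.00867 = -1.089.
p-value = P(Z < -1.089) ≈ 0.1380; since p > α = 0.1, fail to reject H₀.

z = -1.089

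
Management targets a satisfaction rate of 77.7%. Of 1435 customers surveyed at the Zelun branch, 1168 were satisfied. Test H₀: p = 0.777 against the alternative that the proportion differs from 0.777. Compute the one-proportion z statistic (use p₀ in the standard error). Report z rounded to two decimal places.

p̂ = 1168/1435 ≈ 0.81394.
Under H₀, SE = √(0.777·0.223/1435) = √(0.000120746) = 0.01099.
z = (0.81394 − 0.777)/0.01099 = 0.03694/0.01099 = 3.36.

z = 3.36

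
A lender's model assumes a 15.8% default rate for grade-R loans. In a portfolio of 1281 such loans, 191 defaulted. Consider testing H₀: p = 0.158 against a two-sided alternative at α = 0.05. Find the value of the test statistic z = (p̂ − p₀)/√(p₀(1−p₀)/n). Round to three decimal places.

p̂ = 191/1281 ≈ 0.14910.
Under H₀, SE = √(0.158·0.842/1281) = √(0.000103853) = 0.01019.
z = (0.14910 − 0.158)/0.01019 = -0.00890/0.01019 = -0.873.
p-value = 2·P(Z > 0.873) ≈ 0.3826. With α = 0.05, fail to reject H₀.

z = -0.873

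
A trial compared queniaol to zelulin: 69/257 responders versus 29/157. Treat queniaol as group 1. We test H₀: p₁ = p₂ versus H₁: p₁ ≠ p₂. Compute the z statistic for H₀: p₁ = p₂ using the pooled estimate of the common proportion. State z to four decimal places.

z = 1.9456

p̂₁ = 69/257 ≈ 0.2684825, p̂₂ = 29/157 ≈ 0.1847134.
Pooled p̂ = (69+29)/(257+157) = 98/414 = 0.2367150.
SE = √(p̂(1−p̂)(1/n₁+1/n₂)) = √(0.2367150·0.7632850·0.0102605) = √(0.00185387) = 0.0430566.
z = (0.2684825 − 0.1847134)/0.0430566 = 0.0837691/0.0430566 = 1.9456.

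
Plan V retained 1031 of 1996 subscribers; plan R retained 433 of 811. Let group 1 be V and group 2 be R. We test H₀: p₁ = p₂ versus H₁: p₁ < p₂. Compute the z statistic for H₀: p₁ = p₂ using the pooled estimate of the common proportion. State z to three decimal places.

z = -0.835

p̂₁ = 1031/1996 = 0.516533, p̂₂ = 433/811 = 0.533909.
Pooled p̂ = (1031+433)/(1996+811) = 1464/2807 = 0.521553.
SE = √(0.249535 × 0.00173405) = 0.020802.
z = (0.516533 − 0.533909)/0.020802 = -0.017376/0.020802 = -0.835.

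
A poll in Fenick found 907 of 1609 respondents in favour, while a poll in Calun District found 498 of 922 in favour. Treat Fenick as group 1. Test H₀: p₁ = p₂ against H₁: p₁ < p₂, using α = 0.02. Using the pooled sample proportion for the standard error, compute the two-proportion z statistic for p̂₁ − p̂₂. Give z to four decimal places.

z = 1.1485

p̂₁ = 907/1609 = 0.5637042, p̂₂ = 498/922 = 0.5401302.
Pooled p̂ = (907+498)/(1609+922) = 1405/2531 = 0.5551166.
SE = √(0.246962 × 0.0017061) = 0.0205266.
z = (0.5637042 − 0.5401302)/0.0205266 = 0.0235740/0.0205266 = 1.1485.
p-value = P(Z < 1.148) ≈ 0.8746, so at α = 0.02 we fail to reject H₀.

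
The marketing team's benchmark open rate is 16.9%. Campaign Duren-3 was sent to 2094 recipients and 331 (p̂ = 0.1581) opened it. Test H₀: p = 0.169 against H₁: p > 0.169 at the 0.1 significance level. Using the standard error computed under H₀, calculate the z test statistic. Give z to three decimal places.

z = -1.335

p̂ = 331/2094 = 0.15807.
SE = √(p₀(1−p₀)/n) = √(0.14044/2094) = 0.00819.
z = (0.15807 − 0.169)/0.00819 = -0.01093/0.00819 = -1.335.
p-value = P(Z > -1.335) ≈ 0.9090; since p > α = 0.1, fail to reject H₀.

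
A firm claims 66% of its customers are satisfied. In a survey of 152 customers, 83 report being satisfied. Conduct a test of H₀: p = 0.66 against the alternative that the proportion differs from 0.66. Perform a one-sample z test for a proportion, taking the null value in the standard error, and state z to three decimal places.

p̂ = 83/152 = 0.54605.
SE = √(p₀(1−p₀)/n) = √(0.2244/152) = 0.03842.
z = (0.54605 − 0.66)/0.03842 = -0.11395/0.03842 = -2.966.

z = -2.966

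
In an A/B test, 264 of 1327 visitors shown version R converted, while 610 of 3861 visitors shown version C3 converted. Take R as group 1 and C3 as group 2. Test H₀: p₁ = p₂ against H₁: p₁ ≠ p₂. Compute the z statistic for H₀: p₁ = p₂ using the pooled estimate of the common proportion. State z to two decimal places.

z = 3.44

p̂₁ = 264/1327 ≈ 0.1989, p̂₂ = 610/3861 ≈ 0.1580.
Pooled p̂ = (264+610)/(1327+3861) = 874/5188 = 0.1685.
SE = √(p̂(1−p̂)(1/n₁+1/n₂)) = √(0.1685·0.8315·0.00101258) = √(0.000141847) = 0.0119.
z = (0.1989 − 0.1580)/0.0119 = 0.0409/0.0119 = 3.44.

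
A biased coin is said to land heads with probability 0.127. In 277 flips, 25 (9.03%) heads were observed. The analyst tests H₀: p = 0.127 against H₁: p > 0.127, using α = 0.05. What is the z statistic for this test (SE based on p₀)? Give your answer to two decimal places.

z = -1.84

p̂ = 25/277 ≈ 0.0903.
Standard error under H₀: √(0.127×0.873/277) = 0.0200.
z = (0.0903 − 0.127)/0.0200 = -0.0367/0.0200 = -1.84.
p-value = P(Z > -1.837) ≈ 0.9669; since p > α = 0.05, fail to reject H₀.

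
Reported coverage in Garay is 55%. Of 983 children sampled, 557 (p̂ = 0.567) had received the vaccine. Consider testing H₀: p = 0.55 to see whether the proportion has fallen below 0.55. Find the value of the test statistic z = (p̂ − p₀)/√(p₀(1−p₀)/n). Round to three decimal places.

p̂ = 557/983 = 0.56663.
SE = √(p₀(1−p₀)/n) = √(0.2475/983) = 0.01587.
z = (0.56663 − 0.55)/0.01587 = 0.01663/0.01587 = 1.048.

z = 1.048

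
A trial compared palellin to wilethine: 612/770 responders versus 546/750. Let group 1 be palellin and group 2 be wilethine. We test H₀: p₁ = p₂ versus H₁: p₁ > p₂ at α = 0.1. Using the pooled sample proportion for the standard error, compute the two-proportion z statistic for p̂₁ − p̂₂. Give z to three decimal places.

z = 3.057

p̂₁ = 612/770 = 0.794805, p̂₂ = 546/750 = 0.728000.
Pooled p̂ = (612+546)/(770+750) = 1158/1520 = 0.761842.
SE = √(0.181439 × 0.00263203) = 0.021853.
z = (0.794805 − 0.728000)/0.021853 = 0.066805/0.021853 = 3.057.
p-value = P(Z > 3.057) ≈ 0.0011, so at α = 0.1 we reject H₀.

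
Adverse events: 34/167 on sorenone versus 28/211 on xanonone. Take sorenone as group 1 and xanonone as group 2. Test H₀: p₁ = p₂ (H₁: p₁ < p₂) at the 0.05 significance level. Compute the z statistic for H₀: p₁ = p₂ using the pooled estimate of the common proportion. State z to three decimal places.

z = 1.848

p̂₁ = 34/167 ≈ 0.203593, p̂₂ = 28/211 ≈ 0.132701.
Pooled p̂ = (34+28)/(167+211) = 62/378 = 0.164021.
SE = √(0.137118 × 0.0107274) = 0.038353.
z = (0.203593 − 0.132701)/0.038353 = 0.070892/0.038353 = 1.848.
p-value = P(Z < 1.848) ≈ 0.9677, so at α = 0.05 we fail to reject H₀.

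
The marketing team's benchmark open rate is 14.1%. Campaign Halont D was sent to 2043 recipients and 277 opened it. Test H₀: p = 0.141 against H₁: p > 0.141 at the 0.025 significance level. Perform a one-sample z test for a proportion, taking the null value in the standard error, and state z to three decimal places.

p̂ = 277/2043 = 0.135585.
Under H₀, SE = √(0.141·0.859/2043) = √(5.92849e-05) = 0.007700.
z = (0.135585 − 0.141)/0.007700 = -0.005415/0.007700 = -0.703.
p-value = P(Z > -0.703) ≈ 0.7591, so at α = 0.025 we fail to reject H₀.

z = -0.703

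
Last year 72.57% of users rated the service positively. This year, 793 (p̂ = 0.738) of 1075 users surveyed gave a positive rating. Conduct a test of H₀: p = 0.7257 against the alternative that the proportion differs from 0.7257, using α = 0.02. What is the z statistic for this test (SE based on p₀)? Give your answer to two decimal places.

p̂ = 793/1075 = 0.7377.
Standard error under H₀: √(0.7257×0.2743/1075) = 0.0136.
z = (0.7377 − 0.7257)/0.0136 = 0.0120/0.0136 = 0.88.
p-value = 2·P(Z > 0.880) ≈ 0.3789, so at α = 0.02 we fail to reject H₀.

z = 0.88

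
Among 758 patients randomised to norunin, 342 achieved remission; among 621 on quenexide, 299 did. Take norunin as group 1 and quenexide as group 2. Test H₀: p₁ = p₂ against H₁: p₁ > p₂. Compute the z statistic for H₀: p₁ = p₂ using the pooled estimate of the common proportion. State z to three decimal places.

z = -1.122

p̂₁ = 342/758 = 0.45119, p̂₂ = 299/621 = 0.48148.
Pooled p̂ = (342+299)/(758+621) = 641/1379 = 0.46483.
SE = √(p̂(1−p̂)(1/n₁+1/n₂)) = √(0.46483·0.53517·0.00292957) = √(0.000728768) = 0.02700.
z = (0.45119 − 0.48148)/0.02700 = -0.03029/0.02700 = -1.122.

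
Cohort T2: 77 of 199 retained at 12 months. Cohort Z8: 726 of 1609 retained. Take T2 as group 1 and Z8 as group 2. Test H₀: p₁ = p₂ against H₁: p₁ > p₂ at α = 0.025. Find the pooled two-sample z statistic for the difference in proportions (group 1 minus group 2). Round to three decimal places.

p̂₁ = 77/199 = 0.386935, p̂₂ = 726/1609 = 0.451212.
Pooled p̂ = (77+726)/(199+1609) = 803/1808 = 0.444137.
SE = √(p̂(1−p̂)(1/n₁+1/n₂)) = √(0.444137·0.555863·0.00564663) = √(0.00139404) = 0.037337.
z = (0.386935 − 0.451212)/0.037337 = -0.064277/0.037337 = -1.722.
p-value = P(Z > -1.722) ≈ 0.9574; since p > α = 0.025, fail to reject H₀.

z = -1.722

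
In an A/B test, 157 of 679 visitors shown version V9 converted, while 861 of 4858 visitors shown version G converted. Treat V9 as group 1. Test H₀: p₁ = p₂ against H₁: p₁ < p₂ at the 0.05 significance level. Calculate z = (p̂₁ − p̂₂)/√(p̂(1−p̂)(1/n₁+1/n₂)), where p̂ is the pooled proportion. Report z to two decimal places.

p̂₁ = 157/679 ≈ 0.2312, p̂₂ = 861/4858 ≈ 0.1772.
Pooled p̂ = (157+861)/(679+4858) = 1018/5537 = 0.1839.
SE = √(p̂(1−p̂)(1/n₁+1/n₂)) = √(0.1839·0.8161·0.0016786) = √(0.000251877) = 0.0159.
z = (0.2312 − 0.1772)/0.0159 = 0.0540/0.0159 = 3.40.
p-value = P(Z < 3.402) ≈ 0.9997, so at α = 0.05 we fail to reject H₀.

z = 3.40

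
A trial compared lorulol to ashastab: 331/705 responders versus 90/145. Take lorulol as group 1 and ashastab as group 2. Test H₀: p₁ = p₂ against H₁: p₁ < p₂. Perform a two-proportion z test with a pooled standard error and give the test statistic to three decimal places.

z = -3.316

p̂₁ = 331/705 ≈ 0.46950, p̂₂ = 90/145 ≈ 0.62069.
Pooled p̂ = (331+90)/(705+145) = 421/850 = 0.49529.
SE = √(p̂(1−p̂)(1/n₁+1/n₂)) = √(0.49529·0.50471·0.00831499) = √(0.00207856) = 0.04559.
z = (0.46950 − 0.62069)/0.04559 = -0.15119/0.04559 = -3.316.
p-value = P(Z < -3.316) ≈ 0.0005.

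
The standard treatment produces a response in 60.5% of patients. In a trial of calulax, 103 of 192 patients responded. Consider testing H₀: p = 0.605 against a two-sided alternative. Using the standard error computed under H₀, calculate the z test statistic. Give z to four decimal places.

z = -1.9428

p̂ = 103/192 = 0.536458.
Under H₀, SE = √(0.605·0.395/192) = √(0.00124466) = 0.035280.
z = (0.536458 − 0.605)/0.035280 = -0.068542/0.035280 = -1.9428.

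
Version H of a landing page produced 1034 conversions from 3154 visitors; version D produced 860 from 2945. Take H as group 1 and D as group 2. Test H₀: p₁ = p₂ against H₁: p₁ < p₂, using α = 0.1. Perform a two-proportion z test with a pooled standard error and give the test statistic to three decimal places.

z = 3.021

p̂₁ = 1034/3154 ≈ 0.327838, p̂₂ = 860/2945 ≈ 0.292020.
Pooled p̂ = (1034+860)/(3154+2945) = 1894/6099 = 0.310543.
SE = √(0.214106 × 0.000656616) = 0.011857.
z = (0.327838 − 0.292020)/0.011857 = 0.035818/0.011857 = 3.021.
p-value = P(Z < 3.021) ≈ 0.9987, so at α = 0.1 we fail to reject H₀.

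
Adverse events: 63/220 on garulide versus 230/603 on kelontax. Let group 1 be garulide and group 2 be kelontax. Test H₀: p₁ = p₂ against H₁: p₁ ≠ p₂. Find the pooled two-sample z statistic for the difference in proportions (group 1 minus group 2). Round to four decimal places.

z = -2.5206

p̂₁ = 63/220 ≈ 0.286364, p̂₂ = 230/603 ≈ 0.381426.
Pooled p̂ = (63+230)/(220+603) = 293/823 = 0.356015.
SE = √(0.229268 × 0.00620383) = 0.037714.
z = (0.286364 − 0.381426)/0.037714 = -0.095062/0.037714 = -2.5206.
Two-sided p-value ≈ 2·Φ(−2.521) = 0.0117.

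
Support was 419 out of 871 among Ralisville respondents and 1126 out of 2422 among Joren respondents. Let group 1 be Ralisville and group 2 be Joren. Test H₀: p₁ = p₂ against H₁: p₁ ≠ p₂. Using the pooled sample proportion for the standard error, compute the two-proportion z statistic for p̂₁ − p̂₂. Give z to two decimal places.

p̂₁ = 419/871 ≈ 0.4811, p̂₂ = 1126/2422 ≈ 0.4649.
Pooled p̂ = (419+1126)/(871+2422) = 1545/3293 = 0.4692.
SE = √(0.24905 × 0.00156099) = 0.0197.
z = (0.4811 − 0.4649)/0.0197 = 0.0162/0.0197 = 0.82.
p-value = 2·P(Z > 0.819) ≈ 0.4127.

z = 0.82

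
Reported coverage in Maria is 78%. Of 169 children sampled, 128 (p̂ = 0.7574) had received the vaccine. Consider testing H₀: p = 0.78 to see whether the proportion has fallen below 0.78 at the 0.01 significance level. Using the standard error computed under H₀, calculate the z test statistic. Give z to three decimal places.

z = -0.709

p̂ = 128/169 ≈ 0.75740.
Standard error under H₀: √(0.78×0.22/169) = 0.03187.
z = (0.75740 − 0.78)/0.03187 = -0.02260/0.03187 = -0.709.
p-value = P(Z < -0.709) ≈ 0.2391, so at α = 0.01 we fail to reject H₀.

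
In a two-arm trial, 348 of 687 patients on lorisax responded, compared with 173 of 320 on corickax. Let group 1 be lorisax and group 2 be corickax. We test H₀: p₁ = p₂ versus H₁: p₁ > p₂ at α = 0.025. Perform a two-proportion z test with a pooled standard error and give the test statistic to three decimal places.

p̂₁ = 348/687 = 0.50655, p̂₂ = 173/320 = 0.54063.
Pooled p̂ = (348+173)/(687+320) = 521/1007 = 0.51738.
SE = √(0.249698 × 0.0045806) = 0.03382.
z = (0.50655 − 0.54063)/0.03382 = -0.03408/0.03382 = -1.008.
p-value = P(Z > -1.008) ≈ 0.8432. With α = 0.025, fail to reject H₀.

z = -1.008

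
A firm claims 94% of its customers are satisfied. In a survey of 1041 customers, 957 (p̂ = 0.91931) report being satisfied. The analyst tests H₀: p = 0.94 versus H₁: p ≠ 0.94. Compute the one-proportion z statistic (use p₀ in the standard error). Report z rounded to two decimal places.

z = -2.81

p̂ = 957/1041 = 0.91931.
Under H₀, SE = √(0.94·0.06/1041) = √(5.41787e-05) = 0.00736.
z = (0.91931 − 0.94)/0.00736 = -0.02069/0.00736 = -2.81.
Two-sided p-value ≈ 2·Φ(−2.811) = 0.0049.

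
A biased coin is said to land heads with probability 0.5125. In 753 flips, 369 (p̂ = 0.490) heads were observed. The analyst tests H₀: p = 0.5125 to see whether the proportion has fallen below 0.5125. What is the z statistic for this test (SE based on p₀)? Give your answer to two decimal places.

p̂ = 369/753 ≈ 0.49004.
Standard error under H₀: √(0.5125×0.4875/753) = 0.01822.
z = (0.49004 − 0.5125)/0.01822 = -0.02246/0.01822 = -1.23.

z = -1.23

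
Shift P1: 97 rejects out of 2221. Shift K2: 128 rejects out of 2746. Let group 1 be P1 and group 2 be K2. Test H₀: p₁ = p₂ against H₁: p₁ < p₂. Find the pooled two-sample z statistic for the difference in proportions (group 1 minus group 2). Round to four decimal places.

z = -0.4953

p̂₁ = 97/2221 ≈ 0.0436740, p̂₂ = 128/2746 ≈ 0.0466133.
Pooled p̂ = (97+128)/(2221+2746) = 225/4967 = 0.0452990.
SE = √(p̂(1−p̂)(1/n₁+1/n₂)) = √(0.0452990·0.9547010·0.000814414) = √(3.52209e-05) = 0.0059347.
z = (0.0436740 − 0.0466133)/0.0059347 = -0.0029393/0.0059347 = -0.4953.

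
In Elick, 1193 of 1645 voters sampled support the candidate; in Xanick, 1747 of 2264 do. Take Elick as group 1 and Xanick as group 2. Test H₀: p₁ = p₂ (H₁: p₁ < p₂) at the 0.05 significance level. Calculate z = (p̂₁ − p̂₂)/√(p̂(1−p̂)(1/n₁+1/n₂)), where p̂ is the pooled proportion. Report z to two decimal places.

z = -3.32

p̂₁ = 1193/1645 ≈ 0.72523, p̂₂ = 1747/2264 ≈ 0.77164.
Pooled p̂ = (1193+1747)/(1645+2264) = 2940/3909 = 0.75211.
SE = √(p̂(1−p̂)(1/n₁+1/n₂)) = √(0.75211·0.24789·0.0010496) = √(0.000195688) = 0.01399.
z = (0.72523 − 0.77164)/0.01399 = -0.04641/0.01399 = -3.32.
p-value = P(Z < -3.318) ≈ 0.0005. With α = 0.05, reject H₀.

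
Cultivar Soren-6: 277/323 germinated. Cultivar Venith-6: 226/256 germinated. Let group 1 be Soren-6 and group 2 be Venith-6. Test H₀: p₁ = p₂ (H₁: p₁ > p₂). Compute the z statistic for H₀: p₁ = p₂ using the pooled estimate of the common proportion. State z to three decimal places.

z = -0.893

p̂₁ = 277/323 = 0.857585, p̂₂ = 226/256 = 0.882812.
Pooled p̂ = (277+226)/(323+256) = 503/579 = 0.868739.
SE = √(p̂(1−p̂)(1/n₁+1/n₂)) = √(0.868739·0.131261·0.00700223) = √(0.000798474) = 0.028257.
z = (0.857585 − 0.882812)/0.028257 = -0.025227/0.028257 = -0.893.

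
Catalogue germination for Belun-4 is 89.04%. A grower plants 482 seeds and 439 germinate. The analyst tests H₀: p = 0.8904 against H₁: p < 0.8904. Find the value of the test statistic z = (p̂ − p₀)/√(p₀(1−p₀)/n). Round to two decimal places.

p̂ = 439/482 ≈ 0.91079.
Standard error under H₀: √(0.8904×0.1096/482) = 0.01423.
z = (0.91079 − 0.8904)/0.01423 = 0.02039/0.01423 = 1.43.
p-value = P(Z < 1.433) ≈ 0.9241.

z = 1.43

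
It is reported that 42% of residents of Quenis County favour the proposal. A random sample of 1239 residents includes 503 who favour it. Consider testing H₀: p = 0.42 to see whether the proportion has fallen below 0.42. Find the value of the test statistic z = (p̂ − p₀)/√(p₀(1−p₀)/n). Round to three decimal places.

z = -1.000

p̂ = 503/1239 = 0.405973.
SE = √(p₀(1−p₀)/n) = √(0.2436/1239) = 0.014022.
z = (0.405973 − 0.42)/0.014022 = -0.014027/0.014022 = -1.000.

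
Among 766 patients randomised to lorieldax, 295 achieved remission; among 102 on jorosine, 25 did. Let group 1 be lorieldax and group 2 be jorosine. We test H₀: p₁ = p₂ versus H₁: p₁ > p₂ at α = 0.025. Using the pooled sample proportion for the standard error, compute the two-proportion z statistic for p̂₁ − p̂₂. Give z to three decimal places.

z = 2.754

p̂₁ = 295/766 = 0.38512, p̂₂ = 25/102 = 0.24510.
Pooled p̂ = (295+25)/(766+102) = 320/868 = 0.36866.
SE = √(0.232751 × 0.0111094) = 0.05085.
z = (0.38512 − 0.24510)/0.05085 = 0.14002/0.05085 = 2.754.
p-value = P(Z > 2.754) ≈ 0.0029; since p < α = 0.025, reject H₀.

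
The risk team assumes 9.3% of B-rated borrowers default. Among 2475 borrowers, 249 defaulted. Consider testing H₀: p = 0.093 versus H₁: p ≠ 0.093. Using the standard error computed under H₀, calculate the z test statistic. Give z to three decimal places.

p̂ = 249/2475 = 0.10061.
Standard error under H₀: √(0.093×0.907/2475) = 0.00584.
z = (0.10061 − 0.093)/0.00584 = 0.00761/0.00584 = 1.303.

z = 1.303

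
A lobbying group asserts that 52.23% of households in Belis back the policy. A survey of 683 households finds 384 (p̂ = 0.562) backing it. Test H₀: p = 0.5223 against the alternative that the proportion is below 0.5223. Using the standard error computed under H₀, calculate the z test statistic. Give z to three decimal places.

p̂ = 384/683 = 0.56223.
SE = √(p₀(1−p₀)/n) = √(0.2495/683) = 0.01911.
z = (0.56223 − 0.5223)/0.01911 = 0.03993/0.01911 = 2.089.

z = 2.089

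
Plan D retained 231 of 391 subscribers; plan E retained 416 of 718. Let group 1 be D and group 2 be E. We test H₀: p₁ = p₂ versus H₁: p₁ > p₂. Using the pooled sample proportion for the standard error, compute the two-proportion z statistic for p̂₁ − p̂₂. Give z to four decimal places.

z = 0.3681

p̂₁ = 231/391 ≈ 0.590793, p̂₂ = 416/718 ≈ 0.579387.
Pooled p̂ = (231+416)/(391+718) = 647/1109 = 0.583408.
SE = √(p̂(1−p̂)(1/n₁+1/n₂)) = √(0.583408·0.416592·0.0039503) = √(0.000960093) = 0.030985.
z = (0.590793 − 0.579387)/0.030985 = 0.011406/0.030985 = 0.3681.
p-value = P(Z > 0.368) ≈ 0.3564.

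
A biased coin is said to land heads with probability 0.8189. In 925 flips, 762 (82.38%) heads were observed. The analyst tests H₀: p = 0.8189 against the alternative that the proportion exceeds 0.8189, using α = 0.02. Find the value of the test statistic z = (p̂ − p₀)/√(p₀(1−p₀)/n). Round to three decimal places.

p̂ = 762/925 ≈ 0.823784.
Under H₀, SE = √(0.8189·0.1811/925) = √(0.000160327) = 0.012662.
z = (0.823784 − 0.8189)/0.012662 = 0.004884/0.012662 = 0.386.
p-value = P(Z > 0.386) ≈ 0.3499. With α = 0.02, fail to reject H₀.

z = 0.386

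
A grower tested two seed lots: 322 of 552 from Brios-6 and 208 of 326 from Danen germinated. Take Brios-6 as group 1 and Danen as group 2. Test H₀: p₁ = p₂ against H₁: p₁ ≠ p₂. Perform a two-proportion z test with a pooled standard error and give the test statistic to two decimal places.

p̂₁ = 322/552 ≈ 0.5833, p̂₂ = 208/326 ≈ 0.6380.
Pooled p̂ = (322+208)/(552+326) = 530/878 = 0.6036.
SE = √(0.239258 × 0.00487908) = 0.0342.
z = (0.5833 − 0.6380)/0.0342 = -0.0547/0.0342 = -1.60.

z = -1.60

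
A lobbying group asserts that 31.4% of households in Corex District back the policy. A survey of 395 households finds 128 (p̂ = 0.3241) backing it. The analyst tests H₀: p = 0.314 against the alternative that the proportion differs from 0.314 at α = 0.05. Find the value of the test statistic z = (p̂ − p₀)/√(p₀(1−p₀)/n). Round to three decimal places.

z = 0.430

p̂ = 128/395 ≈ 0.32405.
SE = √(p₀(1−p₀)/n) = √(0.2154/395) = 0.02335.
z = (0.32405 − 0.314)/0.02335 = 0.01005/0.02335 = 0.430.
p-value = 2·P(Z > 0.430) ≈ 0.6669; since p > α = 0.05, fail to reject H₀.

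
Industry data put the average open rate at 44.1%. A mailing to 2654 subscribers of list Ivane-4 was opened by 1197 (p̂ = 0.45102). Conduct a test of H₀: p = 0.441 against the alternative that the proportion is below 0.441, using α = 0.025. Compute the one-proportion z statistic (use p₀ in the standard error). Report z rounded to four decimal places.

z = 1.0394

p̂ = 1197/2654 = 0.4510173.
Standard error under H₀: √(0.441×0.559/2654) = 0.0096377.
z = (0.4510173 − 0.441)/0.0096377 = 0.0100173/0.0096377 = 1.0394.
p-value = P(Z < 1.039) ≈ 0.8507, so at α = 0.025 we fail to reject H₀.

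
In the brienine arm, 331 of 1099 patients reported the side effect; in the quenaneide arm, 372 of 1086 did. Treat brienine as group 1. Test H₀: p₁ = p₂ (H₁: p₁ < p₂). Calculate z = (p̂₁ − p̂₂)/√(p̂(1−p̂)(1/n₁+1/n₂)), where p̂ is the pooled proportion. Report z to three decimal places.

p̂₁ = 331/1099 = 0.30118, p̂₂ = 372/1086 = 0.34254.
Pooled p̂ = (331+372)/(1099+1086) = 703/2185 = 0.32174.
SE = √(p̂(1−p̂)(1/n₁+1/n₂)) = √(0.32174·0.67826·0.00183073) = √(0.000399507) = 0.01999.
z = (0.30118 − 0.34254)/0.01999 = -0.04136/0.01999 = -2.069.
p-value = P(Z < -2.069) ≈ 0.0193.

z = -2.069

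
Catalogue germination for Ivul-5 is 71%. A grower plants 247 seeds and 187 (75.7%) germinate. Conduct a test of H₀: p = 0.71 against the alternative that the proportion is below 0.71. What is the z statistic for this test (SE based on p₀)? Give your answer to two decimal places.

z = 1.63

p̂ = 187/247 ≈ 0.7571.
SE = √(p₀(1−p₀)/n) = √(0.2059/247) = 0.0289.
z = (0.7571 − 0.71)/0.0289 = 0.0471/0.0289 = 1.63.
p-value = P(Z < 1.631) ≈ 0.9485.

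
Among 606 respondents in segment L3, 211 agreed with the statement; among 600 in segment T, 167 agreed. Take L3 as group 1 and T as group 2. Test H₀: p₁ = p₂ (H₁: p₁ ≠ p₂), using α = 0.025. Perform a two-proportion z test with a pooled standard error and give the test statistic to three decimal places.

p̂₁ = 211/606 = 0.348185, p̂₂ = 167/600 = 0.278333.
Pooled p̂ = (211+167)/(606+600) = 378/1206 = 0.313433.
SE = √(p̂(1−p̂)(1/n₁+1/n₂)) = √(0.313433·0.686567·0.00331683) = √(0.000713758) = 0.026716.
z = (0.348185 − 0.278333)/0.026716 = 0.069852/0.026716 = 2.615.
Two-sided p-value ≈ 2·Φ(−2.615) = 0.0089, so at α = 0.025 we reject H₀.

z = 2.615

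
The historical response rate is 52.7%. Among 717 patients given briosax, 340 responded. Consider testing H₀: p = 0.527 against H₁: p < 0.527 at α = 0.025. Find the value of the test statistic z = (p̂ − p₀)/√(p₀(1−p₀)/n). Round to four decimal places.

z = -2.8319

p̂ = 340/717 ≈ 0.4741980.
SE = √(p₀(1−p₀)/n) = √(0.24927/717) = 0.0186456.
z = (0.4741980 − 0.527)/0.0186456 = -0.0528020/0.0186456 = -2.8319.
p-value = P(Z < -2.832) ≈ 0.0023. With α = 0.025, reject H₀.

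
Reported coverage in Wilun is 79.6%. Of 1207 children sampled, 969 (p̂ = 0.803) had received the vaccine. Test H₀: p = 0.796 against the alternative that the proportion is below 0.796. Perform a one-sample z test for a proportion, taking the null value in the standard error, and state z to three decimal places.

p̂ = 969/1207 = 0.80282.
Standard error under H₀: √(0.796×0.204/1207) = 0.01160.
z = (0.80282 − 0.796)/0.01160 = 0.00682/0.01160 = 0.588.

z = 0.588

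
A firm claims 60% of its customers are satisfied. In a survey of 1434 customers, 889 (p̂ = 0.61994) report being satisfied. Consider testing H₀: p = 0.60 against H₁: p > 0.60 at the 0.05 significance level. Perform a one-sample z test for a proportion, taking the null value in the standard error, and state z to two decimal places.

z = 1.54

p̂ = 889/1434 = 0.6199.
SE = √(p₀(1−p₀)/n) = √(0.24/1434) = 0.0129.
z = (0.6199 − 0.6)/0.0129 = 0.0199/0.0129 = 1.54.
p-value = P(Z > 1.542) ≈ 0.0616. With α = 0.05, fail to reject H₀.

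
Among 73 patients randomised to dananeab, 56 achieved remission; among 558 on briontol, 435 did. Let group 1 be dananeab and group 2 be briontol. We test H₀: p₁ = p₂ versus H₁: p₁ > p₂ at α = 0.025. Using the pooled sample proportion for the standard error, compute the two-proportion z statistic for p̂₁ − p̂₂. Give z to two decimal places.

p̂₁ = 56/73 ≈ 0.7671, p̂₂ = 435/558 ≈ 0.7796.
Pooled p̂ = (56+435)/(73+558) = 491/631 = 0.7781.
SE = √(p̂(1−p̂)(1/n₁+1/n₂)) = √(0.7781·0.2219·0.0154907) = √(0.00267438) = 0.0517.
z = (0.7671 − 0.7796)/0.0517 = -0.0125/0.0517 = -0.24.
p-value = P(Z > -0.241) ≈ 0.5951. With α = 0.025, fail to reject H₀.

z = -0.24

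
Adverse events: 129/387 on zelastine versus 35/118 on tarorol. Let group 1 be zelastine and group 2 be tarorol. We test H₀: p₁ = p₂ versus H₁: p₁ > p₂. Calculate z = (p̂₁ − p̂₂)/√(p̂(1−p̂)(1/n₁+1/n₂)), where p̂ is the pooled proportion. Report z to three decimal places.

p̂₁ = 129/387 = 0.33333, p̂₂ = 35/118 = 0.29661.
Pooled p̂ = (129+35)/(387+118) = 164/505 = 0.32475.
SE = √(0.219288 × 0.0110586) = 0.04924.
z = (0.33333 − 0.29661)/0.04924 = 0.03672/0.04924 = 0.746.

z = 0.746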